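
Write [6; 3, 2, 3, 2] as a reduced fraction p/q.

346/55

Fold from the inside: start with 2/1.
  3 + 1/2 = 7/2
  2 + 2/7 = 16/7
  3 + 7/16 = 55/16
  6 + 16/55 = 346/55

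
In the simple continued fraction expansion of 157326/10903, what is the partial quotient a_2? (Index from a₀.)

157326 = 14·10903 + 4684   →  a_0 = 14
10903 = 2·4684 + 1535   →  a_1 = 2
4684 = 3·1535 + 79   →  a_2 = 3

3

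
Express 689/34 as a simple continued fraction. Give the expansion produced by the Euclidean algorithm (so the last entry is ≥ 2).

689 = 20×34 + 9
34 = 3×9 + 7
9 = 1×7 + 2
7 = 3×2 + 1
2 = 2×1 + 0  (stop)
So 689/34 = [20; 3, 1, 3, 2].

[20; 3, 1, 3, 2]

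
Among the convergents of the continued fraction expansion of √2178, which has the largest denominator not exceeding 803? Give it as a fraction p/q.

√2178 = [46; 1, 2, 46, 2, 1, 92, …] (period length 6).
Convergents:
  p_0/q_0 = 46/1
  p_1/q_1 = 47/1
  p_2/q_2 = 140/3
  p_3/q_3 = 6487/139
  p_4/q_4 = 13114/281
  p_5/q_5 = 19601/420
  p_6/q_6 = 1816406/38921
q_5 = 420 ≤ 803 < 38921 = q_6, so the answer is 19601/420.

19601/420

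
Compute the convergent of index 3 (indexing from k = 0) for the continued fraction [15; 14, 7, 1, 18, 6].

Using pₖ = aₖpₖ₋₁ + pₖ₋₂, qₖ = aₖqₖ₋₁ + qₖ₋₂ (with p₋₁=1, p₋₂=0, q₋₁=0, q₋₂=1):
  k=0: a=15, p=15, q=1
  k=1: a=14, p=211, q=14
  k=2: a=7, p=1492, q=99
  k=3: a=1, p=1703, q=113

1703/113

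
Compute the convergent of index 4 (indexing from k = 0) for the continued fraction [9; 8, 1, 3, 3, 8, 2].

Using pₖ = aₖpₖ₋₁ + pₖ₋₂, qₖ = aₖqₖ₋₁ + qₖ₋₂ (with p₋₁=1, p₋₂=0, q₋₁=0, q₋₂=1):
  k=0: a=9, p=9, q=1
  k=1: a=8, p=73, q=8
  k=2: a=1, p=82, q=9
  k=3: a=3, p=319, q=35
  k=4: a=3, p=1039, q=114

1039/114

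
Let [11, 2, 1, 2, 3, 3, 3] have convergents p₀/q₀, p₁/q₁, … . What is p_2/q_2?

Using pₖ = aₖpₖ₋₁ + pₖ₋₂, qₖ = aₖqₖ₋₁ + qₖ₋₂ (with p₋₁=1, p₋₂=0, q₋₁=0, q₋₂=1):
  k=0: a=11, p=11, q=1
  k=1: a=2, p=23, q=2
  k=2: a=1, p=34, q=3

34/3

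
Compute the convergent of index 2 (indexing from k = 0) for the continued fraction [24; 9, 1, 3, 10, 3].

241/10

Using pₖ = aₖpₖ₋₁ + pₖ₋₂, qₖ = aₖqₖ₋₁ + qₖ₋₂ (with p₋₁=1, p₋₂=0, q₋₁=0, q₋₂=1):
  k=0: a=24, p=24, q=1
  k=1: a=9, p=217, q=9
  k=2: a=1, p=241, q=10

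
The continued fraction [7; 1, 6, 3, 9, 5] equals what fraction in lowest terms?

Using pₖ = aₖpₖ₋₁ + pₖ₋₂ and qₖ = aₖqₖ₋₁ + qₖ₋₂:
  k=0: a=7, p=7, q=1
  k=1: a=1, p=8, q=1
  k=2: a=6, p=55, q=7
  k=3: a=3, p=173, q=22
  k=4: a=9, p=1612, q=205
  k=5: a=5, p=8233, q=1047

8233/1047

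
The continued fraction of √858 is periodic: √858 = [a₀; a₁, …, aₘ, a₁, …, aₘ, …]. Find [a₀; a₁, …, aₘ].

[29; 3, 2, 3, 58]

a₀ = ⌊√858⌋ = 29.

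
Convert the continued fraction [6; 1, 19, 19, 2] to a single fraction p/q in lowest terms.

5435/782

Fold from the inside: start with 2/1.
  19 + 1/2 = 39/2
  19 + 2/39 = 743/39
  1 + 39/743 = 782/743
  6 + 743/782 = 5435/782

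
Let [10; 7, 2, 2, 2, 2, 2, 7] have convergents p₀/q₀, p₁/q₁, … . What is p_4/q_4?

902/89

Using pₖ = aₖpₖ₋₁ + pₖ₋₂, qₖ = aₖqₖ₋₁ + qₖ₋₂ (with p₋₁=1, p₋₂=0, q₋₁=0, q₋₂=1):
  k=0: a=10, p=10, q=1
  k=1: a=7, p=71, q=7
  k=2: a=2, p=152, q=15
  k=3: a=2, p=375, q=37
  k=4: a=2, p=902, q=89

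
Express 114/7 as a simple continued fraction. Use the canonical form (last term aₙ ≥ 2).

114 = 16·7 + 2
7 = 3·2 + 1
2 = 2·1 + 0  (stop)
So 114/7 = [16; 3, 2].

[16; 3, 2]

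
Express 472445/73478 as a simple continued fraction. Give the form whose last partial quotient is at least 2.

[6; 2, 3, 17, 15, 1, 1, 19]

472445 = 6*73478 + 31577
73478 = 2*31577 + 10324
31577 = 3*10324 + 605
10324 = 17*605 + 39
605 = 15*39 + 20
39 = 1*20 + 19
20 = 1*19 + 1
19 = 19*1 + 0  (stop)
So 472445/73478 = [6; 2, 3, 17, 15, 1, 1, 19].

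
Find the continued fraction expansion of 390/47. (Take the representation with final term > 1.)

390 = 8*47 + 14
47 = 3*14 + 5
14 = 2*5 + 4
5 = 1*4 + 1
4 = 4*1 + 0  (stop)
So 390/47 = [8; 3, 2, 1, 4].

[8; 3, 2, 1, 4]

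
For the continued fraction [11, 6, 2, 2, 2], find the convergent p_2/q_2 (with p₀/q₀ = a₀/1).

145/13

Using pₖ = aₖpₖ₋₁ + pₖ₋₂, qₖ = aₖqₖ₋₁ + qₖ₋₂ (with p₋₁=1, p₋₂=0, q₋₁=0, q₋₂=1):
  k=0: a=11, p=11, q=1
  k=1: a=6, p=67, q=6
  k=2: a=2, p=145, q=13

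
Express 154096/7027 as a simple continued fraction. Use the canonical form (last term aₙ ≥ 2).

154096 = 21*7027 + 6529
7027 = 1*6529 + 498
6529 = 13*498 + 55
498 = 9*55 + 3
55 = 18*3 + 1
3 = 3*1 + 0  (stop)
So 154096/7027 = [21; 1, 13, 9, 18, 3].

[21; 1, 13, 9, 18, 3]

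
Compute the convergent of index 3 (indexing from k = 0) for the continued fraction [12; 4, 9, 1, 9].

Using pₖ = aₖpₖ₋₁ + pₖ₋₂, qₖ = aₖqₖ₋₁ + qₖ₋₂ (with p₋₁=1, p₋₂=0, q₋₁=0, q₋₂=1):
  k=0: a=12, p=12, q=1
  k=1: a=4, p=49, q=4
  k=2: a=9, p=453, q=37
  k=3: a=1, p=502, q=41

502/41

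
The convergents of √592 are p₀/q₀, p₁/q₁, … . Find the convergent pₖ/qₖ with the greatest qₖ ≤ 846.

√592 = [24; 3, 48, …] (period length 2).
Convergents:
  p_0/q_0 = 24/1
  p_1/q_1 = 73/3
  p_2/q_2 = 3528/145
  p_3/q_3 = 10657/438
  p_4/q_4 = 515064/21169
q_3 = 438 ≤ 846 < 21169 = q_4, so the answer is 10657/438.

10657/438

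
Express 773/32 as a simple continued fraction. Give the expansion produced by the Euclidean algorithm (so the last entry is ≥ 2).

[24; 6, 2, 2]

773 = 24*32 + 5
32 = 6*5 + 2
5 = 2*2 + 1
2 = 2*1 + 0  (stop)
So 773/32 = [24; 6, 2, 2].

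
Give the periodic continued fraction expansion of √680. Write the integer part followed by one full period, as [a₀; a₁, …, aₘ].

a₀ = ⌊√680⌋ = 26.

[26; 13, 52]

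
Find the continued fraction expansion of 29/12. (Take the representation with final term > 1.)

29 = 2·12 + 5
12 = 2·5 + 2
5 = 2·2 + 1
2 = 2·1 + 0  (stop)
So 29/12 = [2; 2, 2, 2].

[2; 2, 2, 2]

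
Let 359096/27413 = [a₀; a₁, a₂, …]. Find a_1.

359096 = 13·27413 + 2727   →  a_0 = 13
27413 = 10·2727 + 143   →  a_1 = 10

10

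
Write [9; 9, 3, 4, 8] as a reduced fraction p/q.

Using pₖ = aₖpₖ₋₁ + pₖ₋₂ and qₖ = aₖqₖ₋₁ + qₖ₋₂:
  k=0: a=9, p=9, q=1
  k=1: a=9, p=82, q=9
  k=2: a=3, p=255, q=28
  k=3: a=4, p=1102, q=121
  k=4: a=8, p=9071, q=996

9071/996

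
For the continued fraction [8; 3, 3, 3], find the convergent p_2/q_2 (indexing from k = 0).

83/10

Using pₖ = aₖpₖ₋₁ + pₖ₋₂, qₖ = aₖqₖ₋₁ + qₖ₋₂ (with p₋₁=1, p₋₂=0, q₋₁=0, q₋₂=1):
  k=0: a=8, p=8, q=1
  k=1: a=3, p=25, q=3
  k=2: a=3, p=83, q=10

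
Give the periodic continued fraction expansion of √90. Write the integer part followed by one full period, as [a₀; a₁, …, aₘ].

[9; 2, 18]

a₀ = ⌊√90⌋ = 9.
With m₀=0, d₀=1 and mₖ₊₁ = dₖaₖ − mₖ, dₖ₊₁ = (n − mₖ₊₁²)/dₖ, aₖ₊₁ = ⌊(a₀+mₖ₊₁)/dₖ₊₁⌋:
  k=1: m=9, d=9, a=2
  k=2: m=9, d=1, a=18
d=1 and a=2a₀=18 at k=2, so the next step gives (m, d) = (9, 9) again — its k=1 value — and the period has length 2.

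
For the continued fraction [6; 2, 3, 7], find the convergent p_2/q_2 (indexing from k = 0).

45/7

Using pₖ = aₖpₖ₋₁ + pₖ₋₂, qₖ = aₖqₖ₋₁ + qₖ₋₂ (with p₋₁=1, p₋₂=0, q₋₁=0, q₋₂=1):
  k=0: a=6, p=6, q=1
  k=1: a=2, p=13, q=2
  k=2: a=3, p=45, q=7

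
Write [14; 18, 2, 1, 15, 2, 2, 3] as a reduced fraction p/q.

Using pₖ = aₖpₖ₋₁ + pₖ₋₂ and qₖ = aₖqₖ₋₁ + qₖ₋₂:
  k=0: a=14, p=14, q=1
  k=1: a=18, p=253, q=18
  k=2: a=2, p=520, q=37
  k=3: a=1, p=773, q=55
  k=4: a=15, p=12115, q=862
  k=5: a=2, p=25003, q=1779
  k=6: a=2, p=62121, q=4420
  k=7: a=3, p=211366, q=15039

211366/15039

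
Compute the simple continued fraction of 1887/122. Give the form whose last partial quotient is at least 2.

[15; 2, 7, 8]

1887 = 15×122 + 57
122 = 2×57 + 8
57 = 7×8 + 1
8 = 8×1 + 0  (stop)
So 1887/122 = [15; 2, 7, 8].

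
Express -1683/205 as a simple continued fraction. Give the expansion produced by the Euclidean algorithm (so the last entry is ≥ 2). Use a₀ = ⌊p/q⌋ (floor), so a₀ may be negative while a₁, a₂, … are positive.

[-9; 1, 3, 1, 3, 3, 3]

-1683 = -9*205 + 162
205 = 1*162 + 43
162 = 3*43 + 33
43 = 1*33 + 10
33 = 3*10 + 3
10 = 3*3 + 1
3 = 3*1 + 0  (stop)
So -1683/205 = [-9; 1, 3, 1, 3, 3, 3].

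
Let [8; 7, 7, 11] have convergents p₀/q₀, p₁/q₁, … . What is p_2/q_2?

407/50

Using pₖ = aₖpₖ₋₁ + pₖ₋₂, qₖ = aₖqₖ₋₁ + qₖ₋₂ (with p₋₁=1, p₋₂=0, q₋₁=0, q₋₂=1):
  k=0: a=8, p=8, q=1
  k=1: a=7, p=57, q=7
  k=2: a=7, p=407, q=50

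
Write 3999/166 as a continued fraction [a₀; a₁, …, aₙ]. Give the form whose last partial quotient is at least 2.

[24; 11, 15]

3999 = 24·166 + 15
166 = 11·15 + 1
15 = 15·1 + 0  (stop)
So 3999/166 = [24; 11, 15].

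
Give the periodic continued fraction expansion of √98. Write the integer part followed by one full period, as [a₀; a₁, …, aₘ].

[9; 1, 8, 1, 18]

a₀ = ⌊√98⌋ = 9.
With m₀=0, d₀=1 and mₖ₊₁ = dₖaₖ − mₖ, dₖ₊₁ = (n − mₖ₊₁²)/dₖ, aₖ₊₁ = ⌊(a₀+mₖ₊₁)/dₖ₊₁⌋:
  k=1: m=9, d=17, a=1
  k=2: m=8, d=2, a=8
  k=3: m=8, d=17, a=1
  k=4: m=9, d=1, a=18
d=1 and a=2a₀=18 at k=4, so the next step gives (m, d) = (9, 17) again — its k=1 value — and the period has length 4.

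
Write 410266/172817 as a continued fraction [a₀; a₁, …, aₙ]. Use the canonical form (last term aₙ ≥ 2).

[2; 2, 1, 2, 15, 9, 17, 9]

410266 = 2·172817 + 64632
172817 = 2·64632 + 43553
64632 = 1·43553 + 21079
43553 = 2·21079 + 1395
21079 = 15·1395 + 154
1395 = 9·154 + 9
154 = 17·9 + 1
9 = 9·1 + 0  (stop)
So 410266/172817 = [2; 2, 1, 2, 15, 9, 17, 9].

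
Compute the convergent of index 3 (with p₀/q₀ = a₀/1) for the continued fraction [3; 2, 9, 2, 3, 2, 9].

139/40

Using pₖ = aₖpₖ₋₁ + pₖ₋₂, qₖ = aₖqₖ₋₁ + qₖ₋₂ (with p₋₁=1, p₋₂=0, q₋₁=0, q₋₂=1):
  k=0: a=3, p=3, q=1
  k=1: a=2, p=7, q=2
  k=2: a=9, p=66, q=19
  k=3: a=2, p=139, q=40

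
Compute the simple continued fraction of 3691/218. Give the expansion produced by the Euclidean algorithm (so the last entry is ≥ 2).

[16; 1, 13, 1, 1, 7]

3691 = 16×218 + 203
218 = 1×203 + 15
203 = 13×15 + 8
15 = 1×8 + 7
8 = 1×7 + 1
7 = 7×1 + 0  (stop)
So 3691/218 = [16; 1, 13, 1, 1, 7].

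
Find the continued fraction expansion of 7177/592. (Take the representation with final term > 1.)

[12; 8, 9, 8]

7177 = 12×592 + 73
592 = 8×73 + 8
73 = 9×8 + 1
8 = 8×1 + 0  (stop)
So 7177/592 = [12; 8, 9, 8].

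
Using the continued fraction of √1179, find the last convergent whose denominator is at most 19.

103/3

√1179 = [34; 2, 1, 33, 1, 2, 68, …] (period length 6).
Convergents:
  p_0/q_0 = 34/1
  p_1/q_1 = 69/2
  p_2/q_2 = 103/3
  p_3/q_3 = 3468/101
q_2 = 3 ≤ 19 < 101 = q_3, so the answer is 103/3.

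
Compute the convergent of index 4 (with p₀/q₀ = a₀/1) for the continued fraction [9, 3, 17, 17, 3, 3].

Using pₖ = aₖpₖ₋₁ + pₖ₋₂, qₖ = aₖqₖ₋₁ + qₖ₋₂ (with p₋₁=1, p₋₂=0, q₋₁=0, q₋₂=1):
  k=0: a=9, p=9, q=1
  k=1: a=3, p=28, q=3
  k=2: a=17, p=485, q=52
  k=3: a=17, p=8273, q=887
  k=4: a=3, p=25304, q=2713

25304/2713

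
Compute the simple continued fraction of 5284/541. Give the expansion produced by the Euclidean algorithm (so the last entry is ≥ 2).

5284 = 9×541 + 415
541 = 1×415 + 126
415 = 3×126 + 37
126 = 3×37 + 15
37 = 2×15 + 7
15 = 2×7 + 1
7 = 7×1 + 0  (stop)
So 5284/541 = [9; 1, 3, 3, 2, 2, 7].

[9; 1, 3, 3, 2, 2, 7]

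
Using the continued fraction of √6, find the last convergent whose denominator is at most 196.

√6 = [2; 2, 4, …] (period length 2).
Convergents:
  p_0/q_0 = 2/1
  p_1/q_1 = 5/2
  p_2/q_2 = 22/9
  p_3/q_3 = 49/20
  p_4/q_4 = 218/89
  p_5/q_5 = 485/198
q_4 = 89 ≤ 196 < 198 = q_5, so the answer is 218/89.

218/89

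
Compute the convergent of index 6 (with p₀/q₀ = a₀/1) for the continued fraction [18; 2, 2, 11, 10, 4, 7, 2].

Using pₖ = aₖpₖ₋₁ + pₖ₋₂, qₖ = aₖqₖ₋₁ + qₖ₋₂ (with p₋₁=1, p₋₂=0, q₋₁=0, q₋₂=1):
  k=0: a=18, p=18, q=1
  k=1: a=2, p=37, q=2
  k=2: a=2, p=92, q=5
  k=3: a=11, p=1049, q=57
  k=4: a=10, p=10582, q=575
  k=5: a=4, p=43377, q=2357
  k=6: a=7, p=314221, q=17074

314221/17074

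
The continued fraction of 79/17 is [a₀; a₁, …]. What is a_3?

79 = 4·17 + 11   →  a_0 = 4
17 = 1·11 + 6   →  a_1 = 1
11 = 1·6 + 5   →  a_2 = 1
6 = 1·5 + 1   →  a_3 = 1

1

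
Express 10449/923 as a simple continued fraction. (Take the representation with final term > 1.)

[11; 3, 8, 2, 5, 3]

10449 = 11·923 + 296
923 = 3·296 + 35
296 = 8·35 + 16
35 = 2·16 + 3
16 = 5·3 + 1
3 = 3·1 + 0  (stop)
So 10449/923 = [11; 3, 8, 2, 5, 3].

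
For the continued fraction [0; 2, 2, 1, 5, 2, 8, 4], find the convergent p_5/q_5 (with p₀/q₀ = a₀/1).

37/87

Using pₖ = aₖpₖ₋₁ + pₖ₋₂, qₖ = aₖqₖ₋₁ + qₖ₋₂ (with p₋₁=1, p₋₂=0, q₋₁=0, q₋₂=1):
  k=0: a=0, p=0, q=1
  k=1: a=2, p=1, q=2
  k=2: a=2, p=2, q=5
  k=3: a=1, p=3, q=7
  k=4: a=5, p=17, q=40
  k=5: a=2, p=37, q=87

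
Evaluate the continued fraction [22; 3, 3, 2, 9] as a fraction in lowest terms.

Using pₖ = aₖpₖ₋₁ + pₖ₋₂ and qₖ = aₖqₖ₋₁ + qₖ₋₂:
  k=0: a=22, p=22, q=1
  k=1: a=3, p=67, q=3
  k=2: a=3, p=223, q=10
  k=3: a=2, p=513, q=23
  k=4: a=9, p=4840, q=217

4840/217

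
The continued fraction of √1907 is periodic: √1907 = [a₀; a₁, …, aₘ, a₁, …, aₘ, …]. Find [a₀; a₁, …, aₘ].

a₀ = ⌊√1907⌋ = 43.
With m₀=0, d₀=1 and mₖ₊₁ = dₖaₖ − mₖ, dₖ₊₁ = (n − mₖ₊₁²)/dₖ, aₖ₊₁ = ⌊(a₀+mₖ₊₁)/dₖ₊₁⌋:
  k=1: m=43, d=58, a=1
  k=2: m=15, d=29, a=2
  k=3: m=43, d=2, a=43
  k=4: m=43, d=29, a=2
  k=5: m=15, d=58, a=1
  k=6: m=43, d=1, a=86
d=1 and a=2a₀=86 at k=6, so the next step gives (m, d) = (43, 58) again — its k=1 value — and the period has length 6.

[43; 1, 2, 43, 2, 1, 86]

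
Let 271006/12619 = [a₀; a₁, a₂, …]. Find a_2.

9

271006 = 21·12619 + 6007   →  a_0 = 21
12619 = 2·6007 + 605   →  a_1 = 2
6007 = 9·605 + 562   →  a_2 = 9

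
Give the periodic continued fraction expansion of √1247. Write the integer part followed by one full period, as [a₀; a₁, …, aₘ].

[35; 3, 5, 9, 1, 9, 5, 3, 70]

a₀ = ⌊√1247⌋ = 35.
With m₀=0, d₀=1 and mₖ₊₁ = dₖaₖ − mₖ, dₖ₊₁ = (n − mₖ₊₁²)/dₖ, aₖ₊₁ = ⌊(a₀+mₖ₊₁)/dₖ₊₁⌋:
  k=1: m=35, d=22, a=3
  k=2: m=31, d=13, a=5
  k=3: m=34, d=7, a=9
  k=4: m=29, d=58, a=1
  k=5: m=29, d=7, a=9
  k=6: m=34, d=13, a=5
  k=7: m=31, d=22, a=3
  k=8: m=35, d=1, a=70
d=1 and a=2a₀=70 at k=8, so the next step gives (m, d) = (35, 22) again — its k=1 value — and the period has length 8.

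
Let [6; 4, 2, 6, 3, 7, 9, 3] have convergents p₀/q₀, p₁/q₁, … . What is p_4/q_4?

Using pₖ = aₖpₖ₋₁ + pₖ₋₂, qₖ = aₖqₖ₋₁ + qₖ₋₂ (with p₋₁=1, p₋₂=0, q₋₁=0, q₋₂=1):
  k=0: a=6, p=6, q=1
  k=1: a=4, p=25, q=4
  k=2: a=2, p=56, q=9
  k=3: a=6, p=361, q=58
  k=4: a=3, p=1139, q=183

1139/183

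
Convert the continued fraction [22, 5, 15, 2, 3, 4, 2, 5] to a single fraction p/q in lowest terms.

633293/28530

Fold from the inside: start with 5/1.
  2 + 1/5 = 11/5
  4 + 5/11 = 49/11
  3 + 11/49 = 158/49
  2 + 49/158 = 365/158
  15 + 158/365 = 5633/365
  5 + 365/5633 = 28530/5633
  22 + 5633/28530 = 633293/28530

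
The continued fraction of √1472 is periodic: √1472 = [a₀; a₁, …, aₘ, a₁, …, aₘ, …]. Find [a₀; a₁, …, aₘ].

a₀ = ⌊√1472⌋ = 38.
With m₀=0, d₀=1 and mₖ₊₁ = dₖaₖ − mₖ, dₖ₊₁ = (n − mₖ₊₁²)/dₖ, aₖ₊₁ = ⌊(a₀+mₖ₊₁)/dₖ₊₁⌋:
  k=1: m=38, d=28, a=2
  k=2: m=18, d=41, a=1
  k=3: m=23, d=23, a=2
  k=4: m=23, d=41, a=1
  k=5: m=18, d=28, a=2
  k=6: m=38, d=1, a=76
d=1 and a=2a₀=76 at k=6, so the next step gives (m, d) = (38, 28) again — its k=1 value — and the period has length 6.

[38; 2, 1, 2, 1, 2, 76]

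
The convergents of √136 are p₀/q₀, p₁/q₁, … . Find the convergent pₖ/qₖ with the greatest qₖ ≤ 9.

√136 = [11; 1, 1, 1, 22, …] (period length 4).
Convergents:
  p_0/q_0 = 11/1
  p_1/q_1 = 12/1
  p_2/q_2 = 23/2
  p_3/q_3 = 35/3
  p_4/q_4 = 793/68
q_3 = 3 ≤ 9 < 68 = q_4, so the answer is 35/3.

35/3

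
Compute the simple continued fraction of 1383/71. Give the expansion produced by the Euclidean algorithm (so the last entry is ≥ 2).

1383 = 19*71 + 34
71 = 2*34 + 3
34 = 11*3 + 1
3 = 3*1 + 0  (stop)
So 1383/71 = [19; 2, 11, 3].

[19; 2, 11, 3]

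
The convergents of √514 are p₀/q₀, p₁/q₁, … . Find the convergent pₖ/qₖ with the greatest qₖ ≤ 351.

√514 = [22; 1, 2, 22, 2, 1, 44, …] (period length 6).
Convergents:
  p_0/q_0 = 22/1
  p_1/q_1 = 23/1
  p_2/q_2 = 68/3
  p_3/q_3 = 1519/67
  p_4/q_4 = 3106/137
  p_5/q_5 = 4625/204
  p_6/q_6 = 206606/9113
q_5 = 204 ≤ 351 < 9113 = q_6, so the answer is 4625/204.

4625/204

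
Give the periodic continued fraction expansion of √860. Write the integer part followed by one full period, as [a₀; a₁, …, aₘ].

a₀ = ⌊√860⌋ = 29.
With m₀=0, d₀=1 and mₖ₊₁ = dₖaₖ − mₖ, dₖ₊₁ = (n − mₖ₊₁²)/dₖ, aₖ₊₁ = ⌊(a₀+mₖ₊₁)/dₖ₊₁⌋:
  k=1: m=29, d=19, a=3
  k=2: m=28, d=4, a=14
  k=3: m=28, d=19, a=3
  k=4: m=29, d=1, a=58
d=1 and a=2a₀=58 at k=4, so the next step gives (m, d) = (29, 19) again — its k=1 value — and the period has length 4.

[29; 3, 14, 3, 58]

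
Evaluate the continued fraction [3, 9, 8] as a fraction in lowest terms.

227/73

Using pₖ = aₖpₖ₋₁ + pₖ₋₂ and qₖ = aₖqₖ₋₁ + qₖ₋₂:
  k=0: a=3, p=3, q=1
  k=1: a=9, p=28, q=9
  k=2: a=8, p=227, q=73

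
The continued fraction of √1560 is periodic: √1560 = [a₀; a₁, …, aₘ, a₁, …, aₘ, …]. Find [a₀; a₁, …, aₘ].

[39; 2, 78]

a₀ = ⌊√1560⌋ = 39.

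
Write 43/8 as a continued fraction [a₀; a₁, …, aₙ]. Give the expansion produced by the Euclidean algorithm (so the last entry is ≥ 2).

43 = 5*8 + 3
8 = 2*3 + 2
3 = 1*2 + 1
2 = 2*1 + 0  (stop)
So 43/8 = [5; 2, 1, 2].

[5; 2, 1, 2]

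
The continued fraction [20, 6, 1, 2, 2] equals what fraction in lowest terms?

947/47

Using pₖ = aₖpₖ₋₁ + pₖ₋₂ and qₖ = aₖqₖ₋₁ + qₖ₋₂:
  k=0: a=20, p=20, q=1
  k=1: a=6, p=121, q=6
  k=2: a=1, p=141, q=7
  k=3: a=2, p=403, q=20
  k=4: a=2, p=947, q=47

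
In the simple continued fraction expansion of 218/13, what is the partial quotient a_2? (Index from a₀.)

218 = 16·13 + 10   →  a_0 = 16
13 = 1·10 + 3   →  a_1 = 1
10 = 3·3 + 1   →  a_2 = 3

3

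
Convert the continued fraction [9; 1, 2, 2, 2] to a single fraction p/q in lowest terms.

165/17

Fold from the inside: start with 2/1.
  2 + 1/2 = 5/2
  2 + 2/5 = 12/5
  1 + 5/12 = 17/12
  9 + 12/17 = 165/17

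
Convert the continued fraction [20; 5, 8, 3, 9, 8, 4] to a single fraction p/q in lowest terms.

805409/39881

Using pₖ = aₖpₖ₋₁ + pₖ₋₂ and qₖ = aₖqₖ₋₁ + qₖ₋₂:
  k=0: a=20, p=20, q=1
  k=1: a=5, p=101, q=5
  k=2: a=8, p=828, q=41
  k=3: a=3, p=2585, q=128
  k=4: a=9, p=24093, q=1193
  k=5: a=8, p=195329, q=9672
  k=6: a=4, p=805409, q=39881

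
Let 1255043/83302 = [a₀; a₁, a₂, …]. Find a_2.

9

1255043 = 15·83302 + 5513   →  a_0 = 15
83302 = 15·5513 + 607   →  a_1 = 15
5513 = 9·607 + 50   →  a_2 = 9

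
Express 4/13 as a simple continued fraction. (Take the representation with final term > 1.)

4 = 0×13 + 4
13 = 3×4 + 1
4 = 4×1 + 0  (stop)
So 4/13 = [0; 3, 4].

[0; 3, 4]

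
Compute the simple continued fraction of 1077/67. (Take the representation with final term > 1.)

[16; 13, 2, 2]

1077 = 16·67 + 5
67 = 13·5 + 2
5 = 2·2 + 1
2 = 2·1 + 0  (stop)
So 1077/67 = [16; 13, 2, 2].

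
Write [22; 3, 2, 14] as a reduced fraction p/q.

Using pₖ = aₖpₖ₋₁ + pₖ₋₂ and qₖ = aₖqₖ₋₁ + qₖ₋₂:
  k=0: a=22, p=22, q=1
  k=1: a=3, p=67, q=3
  k=2: a=2, p=156, q=7
  k=3: a=14, p=2251, q=101

2251/101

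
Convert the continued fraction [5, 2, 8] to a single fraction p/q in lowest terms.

93/17

Using pₖ = aₖpₖ₋₁ + pₖ₋₂ and qₖ = aₖqₖ₋₁ + qₖ₋₂:
  k=0: a=5, p=5, q=1
  k=1: a=2, p=11, q=2
  k=2: a=8, p=93, q=17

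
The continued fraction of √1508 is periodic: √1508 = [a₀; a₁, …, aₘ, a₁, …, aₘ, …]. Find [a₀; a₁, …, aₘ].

a₀ = ⌊√1508⌋ = 38.

[38; 1, 4, 1, 76]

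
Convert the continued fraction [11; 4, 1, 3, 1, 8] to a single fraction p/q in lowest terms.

2365/211

Using pₖ = aₖpₖ₋₁ + pₖ₋₂ and qₖ = aₖqₖ₋₁ + qₖ₋₂:
  k=0: a=11, p=11, q=1
  k=1: a=4, p=45, q=4
  k=2: a=1, p=56, q=5
  k=3: a=3, p=213, q=19
  k=4: a=1, p=269, q=24
  k=5: a=8, p=2365, q=211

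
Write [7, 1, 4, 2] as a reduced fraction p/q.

Fold from the inside: start with 2/1.
  4 + 1/2 = 9/2
  1 + 2/9 = 11/9
  7 + 9/11 = 86/11

86/11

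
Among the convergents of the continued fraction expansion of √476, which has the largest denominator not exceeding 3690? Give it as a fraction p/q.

28799/1320

√476 = [21; 1, 4, 2, 10, 2, 4, 1, 42, …] (period length 8).
Convergents:
  p_0/q_0 = 21/1
  p_1/q_1 = 22/1
  p_2/q_2 = 109/5
  p_3/q_3 = 240/11
  p_4/q_4 = 2509/115
  p_5/q_5 = 5258/241
  p_6/q_6 = 23541/1079
  p_7/q_7 = 28799/1320
  p_8/q_8 = 1233099/56519
q_7 = 1320 ≤ 3690 < 56519 = q_8, so the answer is 28799/1320.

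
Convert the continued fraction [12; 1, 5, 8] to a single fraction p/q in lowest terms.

629/49

Using pₖ = aₖpₖ₋₁ + pₖ₋₂ and qₖ = aₖqₖ₋₁ + qₖ₋₂:
  k=0: a=12, p=12, q=1
  k=1: a=1, p=13, q=1
  k=2: a=5, p=77, q=6
  k=3: a=8, p=629, q=49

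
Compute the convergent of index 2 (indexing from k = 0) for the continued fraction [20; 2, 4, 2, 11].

Using pₖ = aₖpₖ₋₁ + pₖ₋₂, qₖ = aₖqₖ₋₁ + qₖ₋₂ (with p₋₁=1, p₋₂=0, q₋₁=0, q₋₂=1):
  k=0: a=20, p=20, q=1
  k=1: a=2, p=41, q=2
  k=2: a=4, p=184, q=9

184/9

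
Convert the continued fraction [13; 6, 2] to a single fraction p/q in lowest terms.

171/13

Using pₖ = aₖpₖ₋₁ + pₖ₋₂ and qₖ = aₖqₖ₋₁ + qₖ₋₂:
  k=0: a=13, p=13, q=1
  k=1: a=6, p=79, q=6
  k=2: a=2, p=171, q=13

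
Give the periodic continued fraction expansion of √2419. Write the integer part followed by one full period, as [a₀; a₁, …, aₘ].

[49; 5, 2, 5, 98]

a₀ = ⌊√2419⌋ = 49.
With m₀=0, d₀=1 and mₖ₊₁ = dₖaₖ − mₖ, dₖ₊₁ = (n − mₖ₊₁²)/dₖ, aₖ₊₁ = ⌊(a₀+mₖ₊₁)/dₖ₊₁⌋:
  k=1: m=49, d=18, a=5
  k=2: m=41, d=41, a=2
  k=3: m=41, d=18, a=5
  k=4: m=49, d=1, a=98
d=1 and a=2a₀=98 at k=4, so the next step gives (m, d) = (49, 18) again — its k=1 value — and the period has length 4.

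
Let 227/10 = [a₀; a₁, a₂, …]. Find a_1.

1

227 = 22·10 + 7   →  a_0 = 22
10 = 1·7 + 3   →  a_1 = 1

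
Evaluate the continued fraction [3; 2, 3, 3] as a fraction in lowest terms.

79/23

Using pₖ = aₖpₖ₋₁ + pₖ₋₂ and qₖ = aₖqₖ₋₁ + qₖ₋₂:
  k=0: a=3, p=3, q=1
  k=1: a=2, p=7, q=2
  k=2: a=3, p=24, q=7
  k=3: a=3, p=79, q=23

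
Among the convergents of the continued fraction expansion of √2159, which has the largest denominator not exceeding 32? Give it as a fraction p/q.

1301/28

√2159 = [46; 2, 6, 1, 1, 1, 6, 2, 92, …] (period length 8).
Convergents:
  p_0/q_0 = 46/1
  p_1/q_1 = 93/2
  p_2/q_2 = 604/13
  p_3/q_3 = 697/15
  p_4/q_4 = 1301/28
  p_5/q_5 = 1998/43
q_4 = 28 ≤ 32 < 43 = q_5, so the answer is 1301/28.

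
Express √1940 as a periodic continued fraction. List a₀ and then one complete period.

[44; 22, 88]

a₀ = ⌊√1940⌋ = 44.
With m₀=0, d₀=1 and mₖ₊₁ = dₖaₖ − mₖ, dₖ₊₁ = (n − mₖ₊₁²)/dₖ, aₖ₊₁ = ⌊(a₀+mₖ₊₁)/dₖ₊₁⌋:
  k=1: m=44, d=4, a=22
  k=2: m=44, d=1, a=88
d=1 and a=2a₀=88 at k=2, so the next step gives (m, d) = (44, 4) again — its k=1 value — and the period has length 2.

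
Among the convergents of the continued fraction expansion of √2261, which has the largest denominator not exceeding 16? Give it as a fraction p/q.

√2261 = [47; 1, 1, 4, 1, 1, 94, …] (period length 6).
Convergents:
  p_0/q_0 = 47/1
  p_1/q_1 = 48/1
  p_2/q_2 = 95/2
  p_3/q_3 = 428/9
  p_4/q_4 = 523/11
  p_5/q_5 = 951/20
q_4 = 11 ≤ 16 < 20 = q_5, so the answer is 523/11.

523/11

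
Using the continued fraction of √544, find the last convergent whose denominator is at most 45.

793/34

√544 = [23; 3, 11, 3, 46, …] (period length 4).
Convergents:
  p_0/q_0 = 23/1
  p_1/q_1 = 70/3
  p_2/q_2 = 793/34
  p_3/q_3 = 2449/105
q_2 = 34 ≤ 45 < 105 = q_3, so the answer is 793/34.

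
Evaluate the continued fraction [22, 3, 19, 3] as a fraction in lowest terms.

3952/177

Fold from the inside: start with 3/1.
  19 + 1/3 = 58/3
  3 + 3/58 = 177/58
  22 + 58/177 = 3952/177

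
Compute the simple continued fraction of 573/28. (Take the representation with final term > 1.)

573 = 20×28 + 13
28 = 2×13 + 2
13 = 6×2 + 1
2 = 2×1 + 0  (stop)
So 573/28 = [20; 2, 6, 2].

[20; 2, 6, 2]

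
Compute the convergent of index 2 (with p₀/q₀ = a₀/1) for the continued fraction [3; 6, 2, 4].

Using pₖ = aₖpₖ₋₁ + pₖ₋₂, qₖ = aₖqₖ₋₁ + qₖ₋₂ (with p₋₁=1, p₋₂=0, q₋₁=0, q₋₂=1):
  k=0: a=3, p=3, q=1
  k=1: a=6, p=19, q=6
  k=2: a=2, p=41, q=13

41/13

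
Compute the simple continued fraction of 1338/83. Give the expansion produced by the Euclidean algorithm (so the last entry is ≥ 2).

[16; 8, 3, 3]

1338 = 16·83 + 10
83 = 8·10 + 3
10 = 3·3 + 1
3 = 3·1 + 0  (stop)
So 1338/83 = [16; 8, 3, 3].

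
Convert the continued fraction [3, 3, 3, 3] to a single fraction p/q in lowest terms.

Using pₖ = aₖpₖ₋₁ + pₖ₋₂ and qₖ = aₖqₖ₋₁ + qₖ₋₂:
  k=0: a=3, p=3, q=1
  k=1: a=3, p=10, q=3
  k=2: a=3, p=33, q=10
  k=3: a=3, p=109, q=33

109/33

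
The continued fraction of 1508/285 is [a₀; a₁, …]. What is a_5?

1508 = 5·285 + 83   →  a_0 = 5
285 = 3·83 + 36   →  a_1 = 3
83 = 2·36 + 11   →  a_2 = 2
36 = 3·11 + 3   →  a_3 = 3
11 = 3·3 + 2   →  a_4 = 3
3 = 1·2 + 1   →  a_5 = 1

1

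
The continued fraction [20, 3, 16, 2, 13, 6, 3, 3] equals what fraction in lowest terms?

1764685/86816

Fold from the inside: start with 3/1.
  3 + 1/3 = 10/3
  6 + 3/10 = 63/10
  13 + 10/63 = 829/63
  2 + 63/829 = 1721/829
  16 + 829/1721 = 28365/1721
  3 + 1721/28365 = 86816/28365
  20 + 28365/86816 = 1764685/86816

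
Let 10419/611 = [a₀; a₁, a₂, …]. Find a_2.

10419 = 17·611 + 32   →  a_0 = 17
611 = 19·32 + 3   →  a_1 = 19
32 = 10·3 + 2   →  a_2 = 10

10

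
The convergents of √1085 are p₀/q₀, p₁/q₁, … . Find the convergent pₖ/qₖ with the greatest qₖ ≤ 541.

16832/511

√1085 = [32; 1, 15, 2, 15, 1, 64, …] (period length 6).
Convergents:
  p_0/q_0 = 32/1
  p_1/q_1 = 33/1
  p_2/q_2 = 527/16
  p_3/q_3 = 1087/33
  p_4/q_4 = 16832/511
  p_5/q_5 = 17919/544
q_4 = 511 ≤ 541 < 544 = q_5, so the answer is 16832/511.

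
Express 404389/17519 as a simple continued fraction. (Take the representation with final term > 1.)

404389 = 23·17519 + 1452
17519 = 12·1452 + 95
1452 = 15·95 + 27
95 = 3·27 + 14
27 = 1·14 + 13
14 = 1·13 + 1
13 = 13·1 + 0  (stop)
So 404389/17519 = [23; 12, 15, 3, 1, 1, 13].

[23; 12, 15, 3, 1, 1, 13]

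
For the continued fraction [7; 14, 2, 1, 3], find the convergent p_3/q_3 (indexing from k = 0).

Using pₖ = aₖpₖ₋₁ + pₖ₋₂, qₖ = aₖqₖ₋₁ + qₖ₋₂ (with p₋₁=1, p₋₂=0, q₋₁=0, q₋₂=1):
  k=0: a=7, p=7, q=1
  k=1: a=14, p=99, q=14
  k=2: a=2, p=205, q=29
  k=3: a=1, p=304, q=43

304/43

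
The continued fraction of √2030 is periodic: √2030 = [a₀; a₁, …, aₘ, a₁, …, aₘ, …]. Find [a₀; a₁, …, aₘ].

a₀ = ⌊√2030⌋ = 45.

[45; 18, 90]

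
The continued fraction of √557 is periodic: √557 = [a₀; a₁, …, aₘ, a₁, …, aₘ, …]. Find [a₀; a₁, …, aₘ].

[23; 1, 1, 1, 1, 46]

a₀ = ⌊√557⌋ = 23.
With m₀=0, d₀=1 and mₖ₊₁ = dₖaₖ − mₖ, dₖ₊₁ = (n − mₖ₊₁²)/dₖ, aₖ₊₁ = ⌊(a₀+mₖ₊₁)/dₖ₊₁⌋:
  k=1: m=23, d=28, a=1
  k=2: m=5, d=19, a=1
  k=3: m=14, d=19, a=1
  k=4: m=5, d=28, a=1
  k=5: m=23, d=1, a=46
d=1 and a=2a₀=46 at k=5, so the next step gives (m, d) = (23, 28) again — its k=1 value — and the period has length 5.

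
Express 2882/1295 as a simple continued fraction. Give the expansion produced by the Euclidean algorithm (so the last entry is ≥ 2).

2882 = 2×1295 + 292
1295 = 4×292 + 127
292 = 2×127 + 38
127 = 3×38 + 13
38 = 2×13 + 12
13 = 1×12 + 1
12 = 12×1 + 0  (stop)
So 2882/1295 = [2; 4, 2, 3, 2, 1, 12].

[2; 4, 2, 3, 2, 1, 12]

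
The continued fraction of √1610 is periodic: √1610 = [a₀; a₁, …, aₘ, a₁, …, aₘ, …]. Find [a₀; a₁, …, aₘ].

[40; 8, 80]

a₀ = ⌊√1610⌋ = 40.
With m₀=0, d₀=1 and mₖ₊₁ = dₖaₖ − mₖ, dₖ₊₁ = (n − mₖ₊₁²)/dₖ, aₖ₊₁ = ⌊(a₀+mₖ₊₁)/dₖ₊₁⌋:
  k=1: m=40, d=10, a=8
  k=2: m=40, d=1, a=80
d=1 and a=2a₀=80 at k=2, so the next step gives (m, d) = (40, 10) again — its k=1 value — and the period has length 2.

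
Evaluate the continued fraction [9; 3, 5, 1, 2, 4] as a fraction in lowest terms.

2189/235

Using pₖ = aₖpₖ₋₁ + pₖ₋₂ and qₖ = aₖqₖ₋₁ + qₖ₋₂:
  k=0: a=9, p=9, q=1
  k=1: a=3, p=28, q=3
  k=2: a=5, p=149, q=16
  k=3: a=1, p=177, q=19
  k=4: a=2, p=503, q=54
  k=5: a=4, p=2189, q=235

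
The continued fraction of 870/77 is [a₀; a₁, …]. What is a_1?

3

870 = 11·77 + 23   →  a_0 = 11
77 = 3·23 + 8   →  a_1 = 3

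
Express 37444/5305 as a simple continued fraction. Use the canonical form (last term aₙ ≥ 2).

[7; 17, 5, 1, 16, 3]

37444 = 7×5305 + 309
5305 = 17×309 + 52
309 = 5×52 + 49
52 = 1×49 + 3
49 = 16×3 + 1
3 = 3×1 + 0  (stop)
So 37444/5305 = [7; 17, 5, 1, 16, 3].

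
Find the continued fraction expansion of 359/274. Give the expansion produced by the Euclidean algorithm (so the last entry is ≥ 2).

[1; 3, 4, 2, 9]

359 = 1*274 + 85
274 = 3*85 + 19
85 = 4*19 + 9
19 = 2*9 + 1
9 = 9*1 + 0  (stop)
So 359/274 = [1; 3, 4, 2, 9].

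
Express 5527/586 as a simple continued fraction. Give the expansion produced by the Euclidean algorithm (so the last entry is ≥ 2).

[9; 2, 3, 6, 6, 2]

5527 = 9×586 + 253
586 = 2×253 + 80
253 = 3×80 + 13
80 = 6×13 + 2
13 = 6×2 + 1
2 = 2×1 + 0  (stop)
So 5527/586 = [9; 2, 3, 6, 6, 2].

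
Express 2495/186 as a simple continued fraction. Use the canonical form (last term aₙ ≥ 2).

[13; 2, 2, 2, 2, 6]

2495 = 13·186 + 77
186 = 2·77 + 32
77 = 2·32 + 13
32 = 2·13 + 6
13 = 2·6 + 1
6 = 6·1 + 0  (stop)
So 2495/186 = [13; 2, 2, 2, 2, 6].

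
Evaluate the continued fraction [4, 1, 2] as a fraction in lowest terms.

Using pₖ = aₖpₖ₋₁ + pₖ₋₂ and qₖ = aₖqₖ₋₁ + qₖ₋₂:
  k=0: a=4, p=4, q=1
  k=1: a=1, p=5, q=1
  k=2: a=2, p=14, q=3

14/3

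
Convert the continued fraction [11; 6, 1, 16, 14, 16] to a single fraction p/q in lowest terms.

297123/26662

Fold from the inside: start with 16/1.
  14 + 1/16 = 225/16
  16 + 16/225 = 3616/225
  1 + 225/3616 = 3841/3616
  6 + 3616/3841 = 26662/3841
  11 + 3841/26662 = 297123/26662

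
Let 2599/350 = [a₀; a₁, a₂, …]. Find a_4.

2599 = 7·350 + 149   →  a_0 = 7
350 = 2·149 + 52   →  a_1 = 2
149 = 2·52 + 45   →  a_2 = 2
52 = 1·45 + 7   →  a_3 = 1
45 = 6·7 + 3   →  a_4 = 6

6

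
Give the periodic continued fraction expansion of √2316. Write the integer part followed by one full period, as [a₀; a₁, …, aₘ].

[48; 8, 96]

a₀ = ⌊√2316⌋ = 48.
With m₀=0, d₀=1 and mₖ₊₁ = dₖaₖ − mₖ, dₖ₊₁ = (n − mₖ₊₁²)/dₖ, aₖ₊₁ = ⌊(a₀+mₖ₊₁)/dₖ₊₁⌋:
  k=1: m=48, d=12, a=8
  k=2: m=48, d=1, a=96
d=1 and a=2a₀=96 at k=2, so the next step gives (m, d) = (48, 12) again — its k=1 value — and the period has length 2.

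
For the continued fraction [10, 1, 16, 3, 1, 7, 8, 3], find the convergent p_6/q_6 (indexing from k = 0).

Using pₖ = aₖpₖ₋₁ + pₖ₋₂, qₖ = aₖqₖ₋₁ + qₖ₋₂ (with p₋₁=1, p₋₂=0, q₋₁=0, q₋₂=1):
  k=0: a=10, p=10, q=1
  k=1: a=1, p=11, q=1
  k=2: a=16, p=186, q=17
  k=3: a=3, p=569, q=52
  k=4: a=1, p=755, q=69
  k=5: a=7, p=5854, q=535
  k=6: a=8, p=47587, q=4349

47587/4349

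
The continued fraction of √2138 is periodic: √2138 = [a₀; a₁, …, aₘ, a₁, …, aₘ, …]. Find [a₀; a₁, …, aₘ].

[46; 4, 5, 5, 4, 92]

a₀ = ⌊√2138⌋ = 46.
With m₀=0, d₀=1 and mₖ₊₁ = dₖaₖ − mₖ, dₖ₊₁ = (n − mₖ₊₁²)/dₖ, aₖ₊₁ = ⌊(a₀+mₖ₊₁)/dₖ₊₁⌋:
  k=1: m=46, d=22, a=4
  k=2: m=42, d=17, a=5
  k=3: m=43, d=17, a=5
  k=4: m=42, d=22, a=4
  k=5: m=46, d=1, a=92
d=1 and a=2a₀=92 at k=5, so the next step gives (m, d) = (46, 22) again — its k=1 value — and the period has length 5.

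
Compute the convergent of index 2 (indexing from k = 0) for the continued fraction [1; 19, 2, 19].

Using pₖ = aₖpₖ₋₁ + pₖ₋₂, qₖ = aₖqₖ₋₁ + qₖ₋₂ (with p₋₁=1, p₋₂=0, q₋₁=0, q₋₂=1):
  k=0: a=1, p=1, q=1
  k=1: a=19, p=20, q=19
  k=2: a=2, p=41, q=39

41/39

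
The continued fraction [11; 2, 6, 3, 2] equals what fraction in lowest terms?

1089/95

Using pₖ = aₖpₖ₋₁ + pₖ₋₂ and qₖ = aₖqₖ₋₁ + qₖ₋₂:
  k=0: a=11, p=11, q=1
  k=1: a=2, p=23, q=2
  k=2: a=6, p=149, q=13
  k=3: a=3, p=470, q=41
  k=4: a=2, p=1089, q=95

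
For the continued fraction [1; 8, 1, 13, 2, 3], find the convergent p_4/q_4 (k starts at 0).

Using pₖ = aₖpₖ₋₁ + pₖ₋₂, qₖ = aₖqₖ₋₁ + qₖ₋₂ (with p₋₁=1, p₋₂=0, q₋₁=0, q₋₂=1):
  k=0: a=1, p=1, q=1
  k=1: a=8, p=9, q=8
  k=2: a=1, p=10, q=9
  k=3: a=13, p=139, q=125
  k=4: a=2, p=288, q=259

288/259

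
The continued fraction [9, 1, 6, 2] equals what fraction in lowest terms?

148/15

Fold from the inside: start with 2/1.
  6 + 1/2 = 13/2
  1 + 2/13 = 15/13
  9 + 13/15 = 148/15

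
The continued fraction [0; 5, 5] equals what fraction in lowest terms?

Using pₖ = aₖpₖ₋₁ + pₖ₋₂ and qₖ = aₖqₖ₋₁ + qₖ₋₂:
  k=0: a=0, p=0, q=1
  k=1: a=5, p=1, q=5
  k=2: a=5, p=5, q=26

5/26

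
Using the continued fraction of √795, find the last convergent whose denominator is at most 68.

√795 = [28; 5, 9, 5, 56, …] (period length 4).
Convergents:
  p_0/q_0 = 28/1
  p_1/q_1 = 141/5
  p_2/q_2 = 1297/46
  p_3/q_3 = 6626/235
q_2 = 46 ≤ 68 < 235 = q_3, so the answer is 1297/46.

1297/46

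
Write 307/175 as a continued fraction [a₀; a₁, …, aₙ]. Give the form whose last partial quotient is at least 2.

[1; 1, 3, 14, 3]

307 = 1·175 + 132
175 = 1·132 + 43
132 = 3·43 + 3
43 = 14·3 + 1
3 = 3·1 + 0  (stop)
So 307/175 = [1; 1, 3, 14, 3].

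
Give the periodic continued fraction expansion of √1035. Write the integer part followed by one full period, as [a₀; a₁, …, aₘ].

a₀ = ⌊√1035⌋ = 32.
With m₀=0, d₀=1 and mₖ₊₁ = dₖaₖ − mₖ, dₖ₊₁ = (n − mₖ₊₁²)/dₖ, aₖ₊₁ = ⌊(a₀+mₖ₊₁)/dₖ₊₁⌋:
  k=1: m=32, d=11, a=5
  k=2: m=23, d=46, a=1
  k=3: m=23, d=11, a=5
  k=4: m=32, d=1, a=64
d=1 and a=2a₀=64 at k=4, so the next step gives (m, d) = (32, 11) again — its k=1 value — and the period has length 4.

[32; 5, 1, 5, 64]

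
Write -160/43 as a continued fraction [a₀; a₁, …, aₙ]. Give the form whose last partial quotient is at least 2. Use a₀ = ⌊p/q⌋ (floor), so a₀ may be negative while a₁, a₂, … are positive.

-160 = -4×43 + 12
43 = 3×12 + 7
12 = 1×7 + 5
7 = 1×5 + 2
5 = 2×2 + 1
2 = 2×1 + 0  (stop)
So -160/43 = [-4; 3, 1, 1, 2, 2].

[-4; 3, 1, 1, 2, 2]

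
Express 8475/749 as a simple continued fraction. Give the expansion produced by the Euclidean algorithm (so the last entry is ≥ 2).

[11; 3, 5, 1, 3, 10]

8475 = 11·749 + 236
749 = 3·236 + 41
236 = 5·41 + 31
41 = 1·31 + 10
31 = 3·10 + 1
10 = 10·1 + 0  (stop)
So 8475/749 = [11; 3, 5, 1, 3, 10].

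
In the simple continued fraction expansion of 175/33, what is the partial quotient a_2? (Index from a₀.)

3

175 = 5·33 + 10   →  a_0 = 5
33 = 3·10 + 3   →  a_1 = 3
10 = 3·3 + 1   →  a_2 = 3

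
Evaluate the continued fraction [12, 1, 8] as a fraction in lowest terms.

Fold from the inside: start with 8/1.
  1 + 1/8 = 9/8
  12 + 8/9 = 116/9

116/9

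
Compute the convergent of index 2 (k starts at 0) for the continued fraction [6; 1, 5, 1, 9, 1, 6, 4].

41/6

Using pₖ = aₖpₖ₋₁ + pₖ₋₂, qₖ = aₖqₖ₋₁ + qₖ₋₂ (with p₋₁=1, p₋₂=0, q₋₁=0, q₋₂=1):
  k=0: a=6, p=6, q=1
  k=1: a=1, p=7, q=1
  k=2: a=5, p=41, q=6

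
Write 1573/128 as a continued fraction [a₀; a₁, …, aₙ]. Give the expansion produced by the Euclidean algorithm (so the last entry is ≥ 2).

1573 = 12·128 + 37
128 = 3·37 + 17
37 = 2·17 + 3
17 = 5·3 + 2
3 = 1·2 + 1
2 = 2·1 + 0  (stop)
So 1573/128 = [12; 3, 2, 5, 1, 2].

[12; 3, 2, 5, 1, 2]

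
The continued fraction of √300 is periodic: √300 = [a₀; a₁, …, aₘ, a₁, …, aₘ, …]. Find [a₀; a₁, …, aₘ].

a₀ = ⌊√300⌋ = 17.
With m₀=0, d₀=1 and mₖ₊₁ = dₖaₖ − mₖ, dₖ₊₁ = (n − mₖ₊₁²)/dₖ, aₖ₊₁ = ⌊(a₀+mₖ₊₁)/dₖ₊₁⌋:
  k=1: m=17, d=11, a=3
  k=2: m=16, d=4, a=8
  k=3: m=16, d=11, a=3
  k=4: m=17, d=1, a=34
d=1 and a=2a₀=34 at k=4, so the next step gives (m, d) = (17, 11) again — its k=1 value — and the period has length 4.

[17; 3, 8, 3, 34]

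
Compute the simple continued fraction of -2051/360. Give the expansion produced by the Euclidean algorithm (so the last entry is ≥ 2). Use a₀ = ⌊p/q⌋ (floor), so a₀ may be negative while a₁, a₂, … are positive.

-2051 = -6×360 + 109
360 = 3×109 + 33
109 = 3×33 + 10
33 = 3×10 + 3
10 = 3×3 + 1
3 = 3×1 + 0  (stop)
So -2051/360 = [-6; 3, 3, 3, 3, 3].

[-6; 3, 3, 3, 3, 3]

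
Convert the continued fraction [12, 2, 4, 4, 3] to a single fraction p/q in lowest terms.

1531/123

Fold from the inside: start with 3/1.
  4 + 1/3 = 13/3
  4 + 3/13 = 55/13
  2 + 13/55 = 123/55
  12 + 55/123 = 1531/123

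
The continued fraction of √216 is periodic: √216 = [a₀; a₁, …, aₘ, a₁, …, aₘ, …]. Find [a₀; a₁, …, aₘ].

[14; 1, 2, 3, 2, 1, 28]

a₀ = ⌊√216⌋ = 14.
With m₀=0, d₀=1 and mₖ₊₁ = dₖaₖ − mₖ, dₖ₊₁ = (n − mₖ₊₁²)/dₖ, aₖ₊₁ = ⌊(a₀+mₖ₊₁)/dₖ₊₁⌋:
  k=1: m=14, d=20, a=1
  k=2: m=6, d=9, a=2
  k=3: m=12, d=8, a=3
  k=4: m=12, d=9, a=2
  k=5: m=6, d=20, a=1
  k=6: m=14, d=1, a=28
d=1 and a=2a₀=28 at k=6, so the next step gives (m, d) = (14, 20) again — its k=1 value — and the period has length 6.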